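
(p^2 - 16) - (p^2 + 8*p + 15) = -8*p - 31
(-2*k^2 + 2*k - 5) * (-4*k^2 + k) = 8*k^4 - 10*k^3 + 22*k^2 - 5*k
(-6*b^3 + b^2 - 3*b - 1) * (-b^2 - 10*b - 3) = 6*b^5 + 59*b^4 + 11*b^3 + 28*b^2 + 19*b + 3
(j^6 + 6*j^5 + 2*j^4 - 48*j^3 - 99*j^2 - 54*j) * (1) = j^6 + 6*j^5 + 2*j^4 - 48*j^3 - 99*j^2 - 54*j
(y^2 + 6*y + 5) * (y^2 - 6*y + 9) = y^4 - 22*y^2 + 24*y + 45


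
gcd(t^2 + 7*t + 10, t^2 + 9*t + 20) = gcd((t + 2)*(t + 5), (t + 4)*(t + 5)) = t + 5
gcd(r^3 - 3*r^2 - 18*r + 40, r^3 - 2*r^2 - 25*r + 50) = r^2 - 7*r + 10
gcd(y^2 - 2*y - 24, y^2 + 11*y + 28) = y + 4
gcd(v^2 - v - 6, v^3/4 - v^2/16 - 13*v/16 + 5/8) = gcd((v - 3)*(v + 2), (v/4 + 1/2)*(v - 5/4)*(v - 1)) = v + 2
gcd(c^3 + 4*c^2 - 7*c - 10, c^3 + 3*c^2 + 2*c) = c + 1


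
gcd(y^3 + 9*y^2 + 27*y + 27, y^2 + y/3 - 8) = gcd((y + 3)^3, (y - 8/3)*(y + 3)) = y + 3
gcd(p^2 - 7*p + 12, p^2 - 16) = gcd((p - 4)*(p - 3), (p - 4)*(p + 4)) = p - 4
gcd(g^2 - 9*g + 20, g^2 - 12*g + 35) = g - 5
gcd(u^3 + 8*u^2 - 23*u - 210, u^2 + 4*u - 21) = u + 7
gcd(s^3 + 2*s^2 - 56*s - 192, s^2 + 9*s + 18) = s + 6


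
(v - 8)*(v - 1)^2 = v^3 - 10*v^2 + 17*v - 8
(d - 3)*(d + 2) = d^2 - d - 6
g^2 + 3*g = g*(g + 3)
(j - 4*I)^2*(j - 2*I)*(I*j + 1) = I*j^4 + 11*j^3 - 42*I*j^2 - 64*j + 32*I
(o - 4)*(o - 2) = o^2 - 6*o + 8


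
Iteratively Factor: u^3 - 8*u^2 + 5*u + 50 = (u + 2)*(u^2 - 10*u + 25) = (u - 5)*(u + 2)*(u - 5)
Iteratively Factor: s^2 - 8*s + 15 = (s - 3)*(s - 5)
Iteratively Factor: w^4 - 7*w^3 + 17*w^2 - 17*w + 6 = (w - 3)*(w^3 - 4*w^2 + 5*w - 2) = (w - 3)*(w - 1)*(w^2 - 3*w + 2) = (w - 3)*(w - 2)*(w - 1)*(w - 1)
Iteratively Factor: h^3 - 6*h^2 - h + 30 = (h + 2)*(h^2 - 8*h + 15) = (h - 5)*(h + 2)*(h - 3)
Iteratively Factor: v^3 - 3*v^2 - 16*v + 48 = (v + 4)*(v^2 - 7*v + 12) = (v - 3)*(v + 4)*(v - 4)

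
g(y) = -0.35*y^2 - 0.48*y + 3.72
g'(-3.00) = 1.62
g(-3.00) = 2.01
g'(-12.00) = 7.92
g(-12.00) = -40.92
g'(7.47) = -5.71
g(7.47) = -19.40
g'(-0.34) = -0.24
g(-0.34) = 3.84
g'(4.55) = -3.66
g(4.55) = -5.71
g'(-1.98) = 0.91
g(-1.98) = 3.30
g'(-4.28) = 2.52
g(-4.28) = -0.64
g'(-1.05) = 0.26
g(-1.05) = 3.84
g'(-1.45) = 0.54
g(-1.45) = 3.68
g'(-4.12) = 2.40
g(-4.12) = -0.24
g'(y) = -0.7*y - 0.48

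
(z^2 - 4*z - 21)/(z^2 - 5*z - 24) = (z - 7)/(z - 8)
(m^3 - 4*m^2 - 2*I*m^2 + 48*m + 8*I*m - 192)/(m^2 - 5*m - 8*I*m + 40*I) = (m^2 + m*(-4 + 6*I) - 24*I)/(m - 5)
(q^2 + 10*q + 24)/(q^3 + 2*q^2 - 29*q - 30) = (q + 4)/(q^2 - 4*q - 5)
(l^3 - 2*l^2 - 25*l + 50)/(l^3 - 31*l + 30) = (l^2 + 3*l - 10)/(l^2 + 5*l - 6)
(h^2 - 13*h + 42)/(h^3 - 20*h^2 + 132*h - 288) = (h - 7)/(h^2 - 14*h + 48)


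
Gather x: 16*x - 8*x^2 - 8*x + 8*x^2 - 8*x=0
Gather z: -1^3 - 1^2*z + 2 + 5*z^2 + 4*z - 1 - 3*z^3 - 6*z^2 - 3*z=-3*z^3 - z^2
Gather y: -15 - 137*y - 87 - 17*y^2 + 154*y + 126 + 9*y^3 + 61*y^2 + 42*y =9*y^3 + 44*y^2 + 59*y + 24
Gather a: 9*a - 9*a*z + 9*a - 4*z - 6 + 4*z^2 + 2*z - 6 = a*(18 - 9*z) + 4*z^2 - 2*z - 12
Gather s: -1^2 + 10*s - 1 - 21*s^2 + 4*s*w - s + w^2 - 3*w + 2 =-21*s^2 + s*(4*w + 9) + w^2 - 3*w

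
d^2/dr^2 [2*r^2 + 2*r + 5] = 4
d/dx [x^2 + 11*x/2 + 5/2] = 2*x + 11/2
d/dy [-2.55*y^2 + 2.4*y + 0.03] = 2.4 - 5.1*y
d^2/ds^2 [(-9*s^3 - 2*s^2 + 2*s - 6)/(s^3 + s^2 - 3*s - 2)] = 2*(7*s^6 - 75*s^5 - 156*s^4 - 173*s^3 - 114*s^2 - 78*s - 86)/(s^9 + 3*s^8 - 6*s^7 - 23*s^6 + 6*s^5 + 57*s^4 + 21*s^3 - 42*s^2 - 36*s - 8)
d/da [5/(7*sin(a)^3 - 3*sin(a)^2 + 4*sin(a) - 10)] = 5*(-21*sin(a)^2 + 6*sin(a) - 4)*cos(a)/(7*sin(a)^3 - 3*sin(a)^2 + 4*sin(a) - 10)^2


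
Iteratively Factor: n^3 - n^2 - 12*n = (n + 3)*(n^2 - 4*n) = (n - 4)*(n + 3)*(n)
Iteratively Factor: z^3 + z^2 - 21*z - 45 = (z + 3)*(z^2 - 2*z - 15) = (z + 3)^2*(z - 5)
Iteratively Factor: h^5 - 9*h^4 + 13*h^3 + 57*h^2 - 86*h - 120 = (h - 5)*(h^4 - 4*h^3 - 7*h^2 + 22*h + 24) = (h - 5)*(h - 4)*(h^3 - 7*h - 6) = (h - 5)*(h - 4)*(h + 2)*(h^2 - 2*h - 3) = (h - 5)*(h - 4)*(h + 1)*(h + 2)*(h - 3)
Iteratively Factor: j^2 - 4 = (j + 2)*(j - 2)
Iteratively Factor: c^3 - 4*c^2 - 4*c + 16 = (c - 4)*(c^2 - 4) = (c - 4)*(c + 2)*(c - 2)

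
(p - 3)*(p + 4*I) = p^2 - 3*p + 4*I*p - 12*I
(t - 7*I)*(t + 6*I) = t^2 - I*t + 42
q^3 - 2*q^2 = q^2*(q - 2)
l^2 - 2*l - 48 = (l - 8)*(l + 6)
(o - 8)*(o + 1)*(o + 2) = o^3 - 5*o^2 - 22*o - 16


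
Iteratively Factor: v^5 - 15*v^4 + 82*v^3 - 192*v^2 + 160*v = (v - 4)*(v^4 - 11*v^3 + 38*v^2 - 40*v) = (v - 4)^2*(v^3 - 7*v^2 + 10*v) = (v - 4)^2*(v - 2)*(v^2 - 5*v) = (v - 5)*(v - 4)^2*(v - 2)*(v)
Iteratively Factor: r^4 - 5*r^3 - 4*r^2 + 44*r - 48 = (r + 3)*(r^3 - 8*r^2 + 20*r - 16) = (r - 4)*(r + 3)*(r^2 - 4*r + 4) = (r - 4)*(r - 2)*(r + 3)*(r - 2)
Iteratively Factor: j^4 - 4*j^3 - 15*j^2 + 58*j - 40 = (j - 5)*(j^3 + j^2 - 10*j + 8) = (j - 5)*(j - 1)*(j^2 + 2*j - 8) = (j - 5)*(j - 2)*(j - 1)*(j + 4)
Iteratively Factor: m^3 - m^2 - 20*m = (m + 4)*(m^2 - 5*m) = m*(m + 4)*(m - 5)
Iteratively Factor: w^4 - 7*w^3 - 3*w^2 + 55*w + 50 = (w - 5)*(w^3 - 2*w^2 - 13*w - 10) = (w - 5)*(w + 1)*(w^2 - 3*w - 10) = (w - 5)^2*(w + 1)*(w + 2)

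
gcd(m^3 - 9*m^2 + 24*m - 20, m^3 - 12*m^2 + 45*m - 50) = m^2 - 7*m + 10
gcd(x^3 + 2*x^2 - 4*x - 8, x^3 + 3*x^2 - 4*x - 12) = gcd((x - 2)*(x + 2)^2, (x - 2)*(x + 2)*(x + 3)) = x^2 - 4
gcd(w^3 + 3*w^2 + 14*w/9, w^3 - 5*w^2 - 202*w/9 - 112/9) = w^2 + 3*w + 14/9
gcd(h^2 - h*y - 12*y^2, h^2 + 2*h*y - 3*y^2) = h + 3*y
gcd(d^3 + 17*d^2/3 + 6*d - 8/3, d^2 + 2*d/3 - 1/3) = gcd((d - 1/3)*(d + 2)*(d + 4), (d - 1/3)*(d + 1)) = d - 1/3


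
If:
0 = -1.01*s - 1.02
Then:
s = -1.01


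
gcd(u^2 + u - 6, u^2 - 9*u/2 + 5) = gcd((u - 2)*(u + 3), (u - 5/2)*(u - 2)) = u - 2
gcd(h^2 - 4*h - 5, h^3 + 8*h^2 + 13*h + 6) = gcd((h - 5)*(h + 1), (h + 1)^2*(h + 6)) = h + 1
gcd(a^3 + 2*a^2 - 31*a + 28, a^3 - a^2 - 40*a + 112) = a^2 + 3*a - 28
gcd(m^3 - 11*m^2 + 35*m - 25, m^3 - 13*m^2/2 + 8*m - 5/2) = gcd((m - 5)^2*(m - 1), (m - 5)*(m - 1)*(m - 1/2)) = m^2 - 6*m + 5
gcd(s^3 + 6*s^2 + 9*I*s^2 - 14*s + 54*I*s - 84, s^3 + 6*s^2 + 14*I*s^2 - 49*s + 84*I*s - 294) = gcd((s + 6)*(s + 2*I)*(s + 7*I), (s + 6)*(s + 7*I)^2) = s^2 + s*(6 + 7*I) + 42*I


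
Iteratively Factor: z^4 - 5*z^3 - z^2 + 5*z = (z - 1)*(z^3 - 4*z^2 - 5*z) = (z - 1)*(z + 1)*(z^2 - 5*z) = z*(z - 1)*(z + 1)*(z - 5)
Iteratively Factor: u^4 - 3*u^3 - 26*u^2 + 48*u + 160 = (u + 2)*(u^3 - 5*u^2 - 16*u + 80) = (u + 2)*(u + 4)*(u^2 - 9*u + 20) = (u - 4)*(u + 2)*(u + 4)*(u - 5)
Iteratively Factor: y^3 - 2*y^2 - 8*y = (y + 2)*(y^2 - 4*y) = (y - 4)*(y + 2)*(y)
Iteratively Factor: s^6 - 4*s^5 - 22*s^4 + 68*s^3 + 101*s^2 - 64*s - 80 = (s - 1)*(s^5 - 3*s^4 - 25*s^3 + 43*s^2 + 144*s + 80) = (s - 1)*(s + 1)*(s^4 - 4*s^3 - 21*s^2 + 64*s + 80) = (s - 1)*(s + 1)*(s + 4)*(s^3 - 8*s^2 + 11*s + 20) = (s - 1)*(s + 1)^2*(s + 4)*(s^2 - 9*s + 20) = (s - 4)*(s - 1)*(s + 1)^2*(s + 4)*(s - 5)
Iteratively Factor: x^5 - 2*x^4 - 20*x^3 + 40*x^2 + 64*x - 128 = (x + 2)*(x^4 - 4*x^3 - 12*x^2 + 64*x - 64) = (x - 4)*(x + 2)*(x^3 - 12*x + 16) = (x - 4)*(x - 2)*(x + 2)*(x^2 + 2*x - 8) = (x - 4)*(x - 2)*(x + 2)*(x + 4)*(x - 2)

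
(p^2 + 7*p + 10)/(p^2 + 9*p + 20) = (p + 2)/(p + 4)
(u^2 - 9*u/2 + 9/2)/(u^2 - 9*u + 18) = (u - 3/2)/(u - 6)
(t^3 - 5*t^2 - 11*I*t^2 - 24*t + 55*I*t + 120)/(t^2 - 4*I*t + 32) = (t^2 - t*(5 + 3*I) + 15*I)/(t + 4*I)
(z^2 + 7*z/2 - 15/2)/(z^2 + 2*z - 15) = (z - 3/2)/(z - 3)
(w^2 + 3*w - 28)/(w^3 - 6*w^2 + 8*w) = (w + 7)/(w*(w - 2))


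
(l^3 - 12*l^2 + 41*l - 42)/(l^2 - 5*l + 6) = l - 7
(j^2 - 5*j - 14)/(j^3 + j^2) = (j^2 - 5*j - 14)/(j^2*(j + 1))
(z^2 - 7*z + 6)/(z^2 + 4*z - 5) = (z - 6)/(z + 5)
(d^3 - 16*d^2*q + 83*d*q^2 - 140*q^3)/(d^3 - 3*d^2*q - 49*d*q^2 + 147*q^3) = (-d^2 + 9*d*q - 20*q^2)/(-d^2 - 4*d*q + 21*q^2)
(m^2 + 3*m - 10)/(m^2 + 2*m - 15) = (m - 2)/(m - 3)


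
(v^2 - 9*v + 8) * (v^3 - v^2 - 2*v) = v^5 - 10*v^4 + 15*v^3 + 10*v^2 - 16*v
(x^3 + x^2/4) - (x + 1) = x^3 + x^2/4 - x - 1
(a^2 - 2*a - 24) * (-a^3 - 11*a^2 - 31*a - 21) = -a^5 - 9*a^4 + 15*a^3 + 305*a^2 + 786*a + 504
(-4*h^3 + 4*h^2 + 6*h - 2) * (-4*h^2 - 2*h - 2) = 16*h^5 - 8*h^4 - 24*h^3 - 12*h^2 - 8*h + 4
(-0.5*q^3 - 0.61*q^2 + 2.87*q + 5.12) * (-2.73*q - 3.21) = 1.365*q^4 + 3.2703*q^3 - 5.877*q^2 - 23.1903*q - 16.4352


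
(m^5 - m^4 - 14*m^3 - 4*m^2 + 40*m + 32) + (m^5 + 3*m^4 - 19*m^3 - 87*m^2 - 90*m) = 2*m^5 + 2*m^4 - 33*m^3 - 91*m^2 - 50*m + 32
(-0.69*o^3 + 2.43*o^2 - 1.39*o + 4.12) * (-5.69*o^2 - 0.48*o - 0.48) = 3.9261*o^5 - 13.4955*o^4 + 7.0739*o^3 - 23.942*o^2 - 1.3104*o - 1.9776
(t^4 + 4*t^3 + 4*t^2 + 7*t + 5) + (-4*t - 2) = t^4 + 4*t^3 + 4*t^2 + 3*t + 3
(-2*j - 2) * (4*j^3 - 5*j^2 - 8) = -8*j^4 + 2*j^3 + 10*j^2 + 16*j + 16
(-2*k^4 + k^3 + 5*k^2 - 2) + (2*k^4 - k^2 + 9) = k^3 + 4*k^2 + 7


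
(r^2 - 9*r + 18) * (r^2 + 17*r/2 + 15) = r^4 - r^3/2 - 87*r^2/2 + 18*r + 270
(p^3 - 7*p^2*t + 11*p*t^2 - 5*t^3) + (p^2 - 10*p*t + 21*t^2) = p^3 - 7*p^2*t + p^2 + 11*p*t^2 - 10*p*t - 5*t^3 + 21*t^2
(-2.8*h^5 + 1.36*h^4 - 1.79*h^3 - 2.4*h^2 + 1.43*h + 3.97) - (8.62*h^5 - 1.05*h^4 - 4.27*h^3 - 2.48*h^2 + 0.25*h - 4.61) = -11.42*h^5 + 2.41*h^4 + 2.48*h^3 + 0.0800000000000001*h^2 + 1.18*h + 8.58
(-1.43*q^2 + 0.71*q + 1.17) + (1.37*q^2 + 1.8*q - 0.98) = -0.0599999999999998*q^2 + 2.51*q + 0.19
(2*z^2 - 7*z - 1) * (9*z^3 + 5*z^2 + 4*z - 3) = 18*z^5 - 53*z^4 - 36*z^3 - 39*z^2 + 17*z + 3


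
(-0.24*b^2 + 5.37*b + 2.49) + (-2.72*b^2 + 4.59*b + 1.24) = -2.96*b^2 + 9.96*b + 3.73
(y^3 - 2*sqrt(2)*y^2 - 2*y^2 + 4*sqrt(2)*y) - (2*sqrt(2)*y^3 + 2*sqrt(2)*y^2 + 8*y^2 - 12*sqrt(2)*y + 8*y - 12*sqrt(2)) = -2*sqrt(2)*y^3 + y^3 - 10*y^2 - 4*sqrt(2)*y^2 - 8*y + 16*sqrt(2)*y + 12*sqrt(2)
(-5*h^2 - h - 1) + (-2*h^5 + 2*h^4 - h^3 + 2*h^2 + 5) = -2*h^5 + 2*h^4 - h^3 - 3*h^2 - h + 4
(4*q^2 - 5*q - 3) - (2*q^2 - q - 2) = 2*q^2 - 4*q - 1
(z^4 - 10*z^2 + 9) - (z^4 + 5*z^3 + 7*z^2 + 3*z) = -5*z^3 - 17*z^2 - 3*z + 9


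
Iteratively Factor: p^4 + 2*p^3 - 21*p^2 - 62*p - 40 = (p + 1)*(p^3 + p^2 - 22*p - 40) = (p + 1)*(p + 2)*(p^2 - p - 20) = (p + 1)*(p + 2)*(p + 4)*(p - 5)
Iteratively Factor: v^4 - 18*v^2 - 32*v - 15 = (v + 1)*(v^3 - v^2 - 17*v - 15) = (v + 1)*(v + 3)*(v^2 - 4*v - 5) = (v - 5)*(v + 1)*(v + 3)*(v + 1)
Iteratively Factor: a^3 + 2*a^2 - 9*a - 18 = (a + 3)*(a^2 - a - 6) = (a + 2)*(a + 3)*(a - 3)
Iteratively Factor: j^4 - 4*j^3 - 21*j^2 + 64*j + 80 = (j + 4)*(j^3 - 8*j^2 + 11*j + 20) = (j - 4)*(j + 4)*(j^2 - 4*j - 5) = (j - 5)*(j - 4)*(j + 4)*(j + 1)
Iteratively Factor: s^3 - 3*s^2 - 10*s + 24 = (s - 4)*(s^2 + s - 6) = (s - 4)*(s - 2)*(s + 3)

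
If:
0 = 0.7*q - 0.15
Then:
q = 0.21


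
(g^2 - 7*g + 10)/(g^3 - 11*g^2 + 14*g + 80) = (g - 2)/(g^2 - 6*g - 16)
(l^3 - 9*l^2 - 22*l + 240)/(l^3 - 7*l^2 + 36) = (l^2 - 3*l - 40)/(l^2 - l - 6)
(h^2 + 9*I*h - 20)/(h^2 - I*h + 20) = (h + 5*I)/(h - 5*I)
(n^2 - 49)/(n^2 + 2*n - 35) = (n - 7)/(n - 5)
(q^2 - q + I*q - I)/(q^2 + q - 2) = (q + I)/(q + 2)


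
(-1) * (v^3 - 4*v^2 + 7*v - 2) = -v^3 + 4*v^2 - 7*v + 2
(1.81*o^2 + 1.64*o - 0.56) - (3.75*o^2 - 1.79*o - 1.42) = -1.94*o^2 + 3.43*o + 0.86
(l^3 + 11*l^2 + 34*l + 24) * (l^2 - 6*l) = l^5 + 5*l^4 - 32*l^3 - 180*l^2 - 144*l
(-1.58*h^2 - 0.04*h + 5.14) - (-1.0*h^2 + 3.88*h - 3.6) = -0.58*h^2 - 3.92*h + 8.74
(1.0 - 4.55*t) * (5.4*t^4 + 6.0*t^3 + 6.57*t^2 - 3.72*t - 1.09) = -24.57*t^5 - 21.9*t^4 - 23.8935*t^3 + 23.496*t^2 + 1.2395*t - 1.09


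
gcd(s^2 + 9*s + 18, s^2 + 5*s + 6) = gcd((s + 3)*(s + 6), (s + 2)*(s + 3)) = s + 3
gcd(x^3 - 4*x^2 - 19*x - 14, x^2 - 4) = x + 2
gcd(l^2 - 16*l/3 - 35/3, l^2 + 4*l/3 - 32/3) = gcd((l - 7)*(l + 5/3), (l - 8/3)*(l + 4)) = 1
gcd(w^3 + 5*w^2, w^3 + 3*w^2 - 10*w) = w^2 + 5*w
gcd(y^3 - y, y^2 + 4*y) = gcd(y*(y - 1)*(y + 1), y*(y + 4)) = y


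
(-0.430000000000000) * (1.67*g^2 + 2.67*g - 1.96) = -0.7181*g^2 - 1.1481*g + 0.8428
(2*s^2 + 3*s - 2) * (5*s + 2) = 10*s^3 + 19*s^2 - 4*s - 4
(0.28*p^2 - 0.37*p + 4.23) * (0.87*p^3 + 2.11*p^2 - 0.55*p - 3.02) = 0.2436*p^5 + 0.2689*p^4 + 2.7454*p^3 + 8.2832*p^2 - 1.2091*p - 12.7746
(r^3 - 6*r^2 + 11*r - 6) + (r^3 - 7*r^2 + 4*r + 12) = 2*r^3 - 13*r^2 + 15*r + 6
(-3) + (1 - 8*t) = -8*t - 2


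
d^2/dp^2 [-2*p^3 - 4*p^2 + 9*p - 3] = -12*p - 8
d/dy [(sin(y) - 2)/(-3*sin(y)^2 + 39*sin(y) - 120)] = (sin(y)^2 - 4*sin(y) - 14)*cos(y)/(3*(sin(y)^2 - 13*sin(y) + 40)^2)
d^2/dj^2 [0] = 0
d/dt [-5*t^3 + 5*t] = 5 - 15*t^2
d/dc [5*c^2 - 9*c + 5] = 10*c - 9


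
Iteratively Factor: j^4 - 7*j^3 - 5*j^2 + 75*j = (j - 5)*(j^3 - 2*j^2 - 15*j) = (j - 5)*(j + 3)*(j^2 - 5*j) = j*(j - 5)*(j + 3)*(j - 5)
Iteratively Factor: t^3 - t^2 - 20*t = (t)*(t^2 - t - 20) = t*(t - 5)*(t + 4)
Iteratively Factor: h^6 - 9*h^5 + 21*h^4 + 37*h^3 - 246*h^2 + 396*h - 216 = (h - 2)*(h^5 - 7*h^4 + 7*h^3 + 51*h^2 - 144*h + 108) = (h - 2)^2*(h^4 - 5*h^3 - 3*h^2 + 45*h - 54) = (h - 2)^3*(h^3 - 3*h^2 - 9*h + 27) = (h - 2)^3*(h + 3)*(h^2 - 6*h + 9) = (h - 3)*(h - 2)^3*(h + 3)*(h - 3)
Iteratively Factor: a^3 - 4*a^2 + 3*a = (a - 3)*(a^2 - a) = (a - 3)*(a - 1)*(a)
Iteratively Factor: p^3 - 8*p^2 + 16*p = (p)*(p^2 - 8*p + 16) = p*(p - 4)*(p - 4)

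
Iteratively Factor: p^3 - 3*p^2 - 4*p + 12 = (p - 2)*(p^2 - p - 6) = (p - 2)*(p + 2)*(p - 3)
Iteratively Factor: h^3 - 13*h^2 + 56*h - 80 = (h - 5)*(h^2 - 8*h + 16) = (h - 5)*(h - 4)*(h - 4)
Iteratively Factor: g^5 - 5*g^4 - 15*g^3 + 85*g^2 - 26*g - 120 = (g - 3)*(g^4 - 2*g^3 - 21*g^2 + 22*g + 40) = (g - 3)*(g + 1)*(g^3 - 3*g^2 - 18*g + 40) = (g - 3)*(g - 2)*(g + 1)*(g^2 - g - 20) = (g - 5)*(g - 3)*(g - 2)*(g + 1)*(g + 4)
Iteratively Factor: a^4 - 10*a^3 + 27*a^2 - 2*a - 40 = (a - 4)*(a^3 - 6*a^2 + 3*a + 10) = (a - 5)*(a - 4)*(a^2 - a - 2) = (a - 5)*(a - 4)*(a + 1)*(a - 2)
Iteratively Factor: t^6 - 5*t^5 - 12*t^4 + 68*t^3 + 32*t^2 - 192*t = (t - 4)*(t^5 - t^4 - 16*t^3 + 4*t^2 + 48*t) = (t - 4)*(t + 2)*(t^4 - 3*t^3 - 10*t^2 + 24*t) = t*(t - 4)*(t + 2)*(t^3 - 3*t^2 - 10*t + 24) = t*(t - 4)^2*(t + 2)*(t^2 + t - 6) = t*(t - 4)^2*(t - 2)*(t + 2)*(t + 3)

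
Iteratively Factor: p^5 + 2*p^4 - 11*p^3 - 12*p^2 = (p + 1)*(p^4 + p^3 - 12*p^2) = (p + 1)*(p + 4)*(p^3 - 3*p^2) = p*(p + 1)*(p + 4)*(p^2 - 3*p) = p*(p - 3)*(p + 1)*(p + 4)*(p)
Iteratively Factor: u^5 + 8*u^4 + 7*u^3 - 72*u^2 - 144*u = (u + 4)*(u^4 + 4*u^3 - 9*u^2 - 36*u) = (u + 4)^2*(u^3 - 9*u) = u*(u + 4)^2*(u^2 - 9) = u*(u - 3)*(u + 4)^2*(u + 3)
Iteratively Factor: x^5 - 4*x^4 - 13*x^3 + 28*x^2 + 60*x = (x + 2)*(x^4 - 6*x^3 - x^2 + 30*x) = (x - 5)*(x + 2)*(x^3 - x^2 - 6*x) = x*(x - 5)*(x + 2)*(x^2 - x - 6) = x*(x - 5)*(x + 2)^2*(x - 3)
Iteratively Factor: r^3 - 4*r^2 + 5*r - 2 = (r - 1)*(r^2 - 3*r + 2) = (r - 2)*(r - 1)*(r - 1)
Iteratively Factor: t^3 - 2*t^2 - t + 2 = (t - 1)*(t^2 - t - 2) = (t - 2)*(t - 1)*(t + 1)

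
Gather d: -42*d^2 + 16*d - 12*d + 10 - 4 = -42*d^2 + 4*d + 6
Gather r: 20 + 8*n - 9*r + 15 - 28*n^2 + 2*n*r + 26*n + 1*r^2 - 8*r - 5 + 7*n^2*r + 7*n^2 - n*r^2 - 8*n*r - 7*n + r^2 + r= -21*n^2 + 27*n + r^2*(2 - n) + r*(7*n^2 - 6*n - 16) + 30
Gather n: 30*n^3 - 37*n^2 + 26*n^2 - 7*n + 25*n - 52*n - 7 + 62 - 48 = 30*n^3 - 11*n^2 - 34*n + 7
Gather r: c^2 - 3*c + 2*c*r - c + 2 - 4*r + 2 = c^2 - 4*c + r*(2*c - 4) + 4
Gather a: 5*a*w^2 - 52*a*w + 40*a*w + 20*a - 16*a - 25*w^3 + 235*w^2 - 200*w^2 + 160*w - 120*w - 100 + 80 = a*(5*w^2 - 12*w + 4) - 25*w^3 + 35*w^2 + 40*w - 20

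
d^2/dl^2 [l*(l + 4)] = 2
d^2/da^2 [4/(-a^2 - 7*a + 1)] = 8*(a^2 + 7*a - (2*a + 7)^2 - 1)/(a^2 + 7*a - 1)^3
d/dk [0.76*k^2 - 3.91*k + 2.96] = 1.52*k - 3.91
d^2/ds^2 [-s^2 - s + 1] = -2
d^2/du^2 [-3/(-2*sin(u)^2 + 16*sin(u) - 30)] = 3*(-2*sin(u)^4 + 12*sin(u)^3 + sin(u)^2 - 84*sin(u) + 49)/(sin(u)^2 - 8*sin(u) + 15)^3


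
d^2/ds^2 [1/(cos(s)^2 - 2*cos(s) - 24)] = (8*sin(s)^4 - 204*sin(s)^2 - 81*cos(s) - 3*cos(3*s) + 84)/(2*(sin(s)^2 + 2*cos(s) + 23)^3)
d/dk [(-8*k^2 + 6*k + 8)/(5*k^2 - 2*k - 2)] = 2*(-7*k^2 - 24*k + 2)/(25*k^4 - 20*k^3 - 16*k^2 + 8*k + 4)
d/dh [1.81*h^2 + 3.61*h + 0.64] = 3.62*h + 3.61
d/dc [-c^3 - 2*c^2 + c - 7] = -3*c^2 - 4*c + 1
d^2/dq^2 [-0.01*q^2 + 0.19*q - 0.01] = -0.0200000000000000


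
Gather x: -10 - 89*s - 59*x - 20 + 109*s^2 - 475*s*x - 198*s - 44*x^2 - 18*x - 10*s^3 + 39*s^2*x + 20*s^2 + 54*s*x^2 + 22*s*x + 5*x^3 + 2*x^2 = -10*s^3 + 129*s^2 - 287*s + 5*x^3 + x^2*(54*s - 42) + x*(39*s^2 - 453*s - 77) - 30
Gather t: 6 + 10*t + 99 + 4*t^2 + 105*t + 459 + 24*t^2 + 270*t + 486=28*t^2 + 385*t + 1050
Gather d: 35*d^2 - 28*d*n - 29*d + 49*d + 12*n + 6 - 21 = 35*d^2 + d*(20 - 28*n) + 12*n - 15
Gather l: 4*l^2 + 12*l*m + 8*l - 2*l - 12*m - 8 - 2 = 4*l^2 + l*(12*m + 6) - 12*m - 10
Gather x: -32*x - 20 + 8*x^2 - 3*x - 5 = 8*x^2 - 35*x - 25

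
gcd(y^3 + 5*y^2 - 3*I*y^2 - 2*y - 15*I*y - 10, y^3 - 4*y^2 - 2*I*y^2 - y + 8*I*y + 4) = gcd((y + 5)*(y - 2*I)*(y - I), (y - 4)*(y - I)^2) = y - I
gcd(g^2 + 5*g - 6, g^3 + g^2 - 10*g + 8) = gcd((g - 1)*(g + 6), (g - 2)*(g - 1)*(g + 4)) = g - 1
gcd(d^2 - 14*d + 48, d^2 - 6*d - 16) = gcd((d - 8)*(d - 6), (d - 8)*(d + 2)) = d - 8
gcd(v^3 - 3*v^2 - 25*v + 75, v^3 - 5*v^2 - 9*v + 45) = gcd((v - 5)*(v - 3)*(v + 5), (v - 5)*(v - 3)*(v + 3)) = v^2 - 8*v + 15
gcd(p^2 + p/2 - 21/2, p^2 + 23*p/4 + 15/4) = 1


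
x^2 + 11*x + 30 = (x + 5)*(x + 6)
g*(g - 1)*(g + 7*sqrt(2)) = g^3 - g^2 + 7*sqrt(2)*g^2 - 7*sqrt(2)*g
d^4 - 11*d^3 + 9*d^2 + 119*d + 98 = (d - 7)^2*(d + 1)*(d + 2)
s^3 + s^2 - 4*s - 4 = (s - 2)*(s + 1)*(s + 2)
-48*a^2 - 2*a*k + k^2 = (-8*a + k)*(6*a + k)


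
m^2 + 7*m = m*(m + 7)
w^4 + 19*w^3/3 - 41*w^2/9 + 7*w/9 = w*(w - 1/3)^2*(w + 7)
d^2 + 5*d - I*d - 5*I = (d + 5)*(d - I)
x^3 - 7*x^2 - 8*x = x*(x - 8)*(x + 1)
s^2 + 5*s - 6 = (s - 1)*(s + 6)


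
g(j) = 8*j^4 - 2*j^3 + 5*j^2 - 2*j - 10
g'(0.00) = -2.00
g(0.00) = -10.00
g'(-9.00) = -23906.00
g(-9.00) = 54359.00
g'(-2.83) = -803.64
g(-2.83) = 594.17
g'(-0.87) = -36.31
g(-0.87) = 1.42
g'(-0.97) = -46.55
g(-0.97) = 5.55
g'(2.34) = 398.56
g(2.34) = 226.93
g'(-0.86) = -35.39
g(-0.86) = 1.07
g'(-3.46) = -1433.93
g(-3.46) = 1286.18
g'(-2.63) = -651.93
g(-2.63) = 448.98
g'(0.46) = 4.45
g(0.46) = -9.70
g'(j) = 32*j^3 - 6*j^2 + 10*j - 2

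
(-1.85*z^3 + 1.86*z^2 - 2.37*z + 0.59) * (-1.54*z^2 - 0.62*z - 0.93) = 2.849*z^5 - 1.7174*z^4 + 4.2171*z^3 - 1.169*z^2 + 1.8383*z - 0.5487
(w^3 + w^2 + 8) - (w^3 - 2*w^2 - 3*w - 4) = 3*w^2 + 3*w + 12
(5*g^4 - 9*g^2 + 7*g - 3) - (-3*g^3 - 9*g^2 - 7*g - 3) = 5*g^4 + 3*g^3 + 14*g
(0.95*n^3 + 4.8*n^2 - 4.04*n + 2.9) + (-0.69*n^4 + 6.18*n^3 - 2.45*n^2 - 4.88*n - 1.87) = -0.69*n^4 + 7.13*n^3 + 2.35*n^2 - 8.92*n + 1.03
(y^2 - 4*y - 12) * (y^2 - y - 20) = y^4 - 5*y^3 - 28*y^2 + 92*y + 240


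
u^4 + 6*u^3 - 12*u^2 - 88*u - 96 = (u - 4)*(u + 2)^2*(u + 6)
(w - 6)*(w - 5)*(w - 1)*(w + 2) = w^4 - 10*w^3 + 17*w^2 + 52*w - 60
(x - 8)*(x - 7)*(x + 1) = x^3 - 14*x^2 + 41*x + 56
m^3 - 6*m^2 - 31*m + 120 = (m - 8)*(m - 3)*(m + 5)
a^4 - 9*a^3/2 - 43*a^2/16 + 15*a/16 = a*(a - 5)*(a - 1/4)*(a + 3/4)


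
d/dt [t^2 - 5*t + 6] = 2*t - 5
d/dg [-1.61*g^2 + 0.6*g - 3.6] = 0.6 - 3.22*g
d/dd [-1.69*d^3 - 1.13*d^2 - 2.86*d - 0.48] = -5.07*d^2 - 2.26*d - 2.86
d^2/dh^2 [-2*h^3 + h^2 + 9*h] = 2 - 12*h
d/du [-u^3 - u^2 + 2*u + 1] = -3*u^2 - 2*u + 2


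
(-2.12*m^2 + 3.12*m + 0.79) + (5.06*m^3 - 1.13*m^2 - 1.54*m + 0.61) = 5.06*m^3 - 3.25*m^2 + 1.58*m + 1.4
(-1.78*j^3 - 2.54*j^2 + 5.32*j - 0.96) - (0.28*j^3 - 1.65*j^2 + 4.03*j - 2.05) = -2.06*j^3 - 0.89*j^2 + 1.29*j + 1.09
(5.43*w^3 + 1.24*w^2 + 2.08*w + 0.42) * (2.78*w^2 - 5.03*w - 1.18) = 15.0954*w^5 - 23.8657*w^4 - 6.8622*w^3 - 10.758*w^2 - 4.567*w - 0.4956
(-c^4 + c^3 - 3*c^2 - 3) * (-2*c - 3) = 2*c^5 + c^4 + 3*c^3 + 9*c^2 + 6*c + 9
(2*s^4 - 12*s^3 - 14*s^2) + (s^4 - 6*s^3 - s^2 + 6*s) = 3*s^4 - 18*s^3 - 15*s^2 + 6*s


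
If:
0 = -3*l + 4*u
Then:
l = 4*u/3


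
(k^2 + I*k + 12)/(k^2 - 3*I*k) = (k + 4*I)/k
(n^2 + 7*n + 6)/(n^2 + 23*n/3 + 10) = 3*(n + 1)/(3*n + 5)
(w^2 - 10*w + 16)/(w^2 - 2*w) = (w - 8)/w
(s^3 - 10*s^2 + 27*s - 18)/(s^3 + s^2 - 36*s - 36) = (s^2 - 4*s + 3)/(s^2 + 7*s + 6)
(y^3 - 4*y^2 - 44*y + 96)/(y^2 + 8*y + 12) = (y^2 - 10*y + 16)/(y + 2)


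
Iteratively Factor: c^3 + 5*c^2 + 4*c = (c)*(c^2 + 5*c + 4) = c*(c + 4)*(c + 1)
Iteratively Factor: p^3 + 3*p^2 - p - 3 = (p + 1)*(p^2 + 2*p - 3) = (p + 1)*(p + 3)*(p - 1)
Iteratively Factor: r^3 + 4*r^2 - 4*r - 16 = (r + 2)*(r^2 + 2*r - 8) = (r + 2)*(r + 4)*(r - 2)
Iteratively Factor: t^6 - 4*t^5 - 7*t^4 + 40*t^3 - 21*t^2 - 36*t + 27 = (t + 3)*(t^5 - 7*t^4 + 14*t^3 - 2*t^2 - 15*t + 9) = (t - 1)*(t + 3)*(t^4 - 6*t^3 + 8*t^2 + 6*t - 9) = (t - 3)*(t - 1)*(t + 3)*(t^3 - 3*t^2 - t + 3) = (t - 3)^2*(t - 1)*(t + 3)*(t^2 - 1) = (t - 3)^2*(t - 1)*(t + 1)*(t + 3)*(t - 1)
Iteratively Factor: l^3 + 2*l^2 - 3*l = (l)*(l^2 + 2*l - 3) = l*(l + 3)*(l - 1)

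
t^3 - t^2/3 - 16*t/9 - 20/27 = (t - 5/3)*(t + 2/3)^2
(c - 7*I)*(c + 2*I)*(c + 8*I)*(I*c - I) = I*c^4 - 3*c^3 - I*c^3 + 3*c^2 + 54*I*c^2 - 112*c - 54*I*c + 112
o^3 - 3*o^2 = o^2*(o - 3)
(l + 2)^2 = l^2 + 4*l + 4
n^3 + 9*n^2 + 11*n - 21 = (n - 1)*(n + 3)*(n + 7)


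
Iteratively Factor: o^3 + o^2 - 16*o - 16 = (o + 4)*(o^2 - 3*o - 4) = (o - 4)*(o + 4)*(o + 1)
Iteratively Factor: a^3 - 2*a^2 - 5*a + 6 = (a - 3)*(a^2 + a - 2) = (a - 3)*(a + 2)*(a - 1)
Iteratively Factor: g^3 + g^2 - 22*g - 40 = (g + 4)*(g^2 - 3*g - 10) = (g - 5)*(g + 4)*(g + 2)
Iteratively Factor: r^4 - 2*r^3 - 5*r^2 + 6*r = (r + 2)*(r^3 - 4*r^2 + 3*r) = (r - 3)*(r + 2)*(r^2 - r) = (r - 3)*(r - 1)*(r + 2)*(r)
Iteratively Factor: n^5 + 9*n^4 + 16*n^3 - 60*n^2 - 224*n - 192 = (n + 2)*(n^4 + 7*n^3 + 2*n^2 - 64*n - 96) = (n + 2)*(n + 4)*(n^3 + 3*n^2 - 10*n - 24) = (n + 2)^2*(n + 4)*(n^2 + n - 12) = (n - 3)*(n + 2)^2*(n + 4)*(n + 4)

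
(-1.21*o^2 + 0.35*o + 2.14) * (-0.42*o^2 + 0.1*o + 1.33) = 0.5082*o^4 - 0.268*o^3 - 2.4731*o^2 + 0.6795*o + 2.8462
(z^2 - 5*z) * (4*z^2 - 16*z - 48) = 4*z^4 - 36*z^3 + 32*z^2 + 240*z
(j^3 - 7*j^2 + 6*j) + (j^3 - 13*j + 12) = 2*j^3 - 7*j^2 - 7*j + 12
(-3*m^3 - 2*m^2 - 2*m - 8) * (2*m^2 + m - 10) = -6*m^5 - 7*m^4 + 24*m^3 + 2*m^2 + 12*m + 80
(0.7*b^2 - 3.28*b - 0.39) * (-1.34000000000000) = -0.938*b^2 + 4.3952*b + 0.5226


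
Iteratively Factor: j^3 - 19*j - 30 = (j - 5)*(j^2 + 5*j + 6) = (j - 5)*(j + 3)*(j + 2)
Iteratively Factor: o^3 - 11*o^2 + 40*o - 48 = (o - 3)*(o^2 - 8*o + 16) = (o - 4)*(o - 3)*(o - 4)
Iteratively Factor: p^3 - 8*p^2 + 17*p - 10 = (p - 5)*(p^2 - 3*p + 2) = (p - 5)*(p - 1)*(p - 2)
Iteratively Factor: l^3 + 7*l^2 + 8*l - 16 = (l + 4)*(l^2 + 3*l - 4) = (l - 1)*(l + 4)*(l + 4)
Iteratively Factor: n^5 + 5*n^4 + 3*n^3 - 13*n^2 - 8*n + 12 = (n + 2)*(n^4 + 3*n^3 - 3*n^2 - 7*n + 6) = (n - 1)*(n + 2)*(n^3 + 4*n^2 + n - 6) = (n - 1)*(n + 2)^2*(n^2 + 2*n - 3) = (n - 1)*(n + 2)^2*(n + 3)*(n - 1)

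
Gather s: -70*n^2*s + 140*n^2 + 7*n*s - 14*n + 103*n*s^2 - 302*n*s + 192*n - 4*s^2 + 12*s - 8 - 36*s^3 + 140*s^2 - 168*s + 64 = 140*n^2 + 178*n - 36*s^3 + s^2*(103*n + 136) + s*(-70*n^2 - 295*n - 156) + 56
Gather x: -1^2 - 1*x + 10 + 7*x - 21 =6*x - 12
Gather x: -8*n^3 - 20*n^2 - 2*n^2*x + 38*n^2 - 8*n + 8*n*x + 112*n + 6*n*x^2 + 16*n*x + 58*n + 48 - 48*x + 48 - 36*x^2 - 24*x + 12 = -8*n^3 + 18*n^2 + 162*n + x^2*(6*n - 36) + x*(-2*n^2 + 24*n - 72) + 108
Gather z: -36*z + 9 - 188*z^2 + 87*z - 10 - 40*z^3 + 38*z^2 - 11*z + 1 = -40*z^3 - 150*z^2 + 40*z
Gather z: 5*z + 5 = 5*z + 5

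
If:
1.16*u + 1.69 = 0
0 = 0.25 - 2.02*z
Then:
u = -1.46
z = 0.12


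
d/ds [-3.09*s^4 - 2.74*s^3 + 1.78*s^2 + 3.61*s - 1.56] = -12.36*s^3 - 8.22*s^2 + 3.56*s + 3.61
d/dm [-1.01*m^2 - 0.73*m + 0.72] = -2.02*m - 0.73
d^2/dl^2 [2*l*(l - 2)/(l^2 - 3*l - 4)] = 4*(l^3 + 12*l^2 - 24*l + 40)/(l^6 - 9*l^5 + 15*l^4 + 45*l^3 - 60*l^2 - 144*l - 64)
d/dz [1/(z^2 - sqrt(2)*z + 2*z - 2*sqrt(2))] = (-2*z - 2 + sqrt(2))/(z^2 - sqrt(2)*z + 2*z - 2*sqrt(2))^2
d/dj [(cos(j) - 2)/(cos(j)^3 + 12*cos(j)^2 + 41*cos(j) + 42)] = (-93*cos(j)/2 + 3*cos(2*j) + cos(3*j)/2 - 121)*sin(j)/(cos(j)^3 + 12*cos(j)^2 + 41*cos(j) + 42)^2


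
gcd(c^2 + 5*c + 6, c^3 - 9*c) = c + 3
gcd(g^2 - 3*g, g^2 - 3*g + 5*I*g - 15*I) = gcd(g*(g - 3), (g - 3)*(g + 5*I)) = g - 3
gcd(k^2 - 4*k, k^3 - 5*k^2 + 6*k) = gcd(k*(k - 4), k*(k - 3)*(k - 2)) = k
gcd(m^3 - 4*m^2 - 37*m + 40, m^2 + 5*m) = m + 5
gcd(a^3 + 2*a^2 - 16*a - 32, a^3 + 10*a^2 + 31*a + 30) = a + 2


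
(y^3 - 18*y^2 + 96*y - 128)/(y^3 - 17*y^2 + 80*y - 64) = (y - 2)/(y - 1)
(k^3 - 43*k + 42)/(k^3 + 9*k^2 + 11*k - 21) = (k - 6)/(k + 3)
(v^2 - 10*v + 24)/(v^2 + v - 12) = (v^2 - 10*v + 24)/(v^2 + v - 12)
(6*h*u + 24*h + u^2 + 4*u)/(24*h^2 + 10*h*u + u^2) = (u + 4)/(4*h + u)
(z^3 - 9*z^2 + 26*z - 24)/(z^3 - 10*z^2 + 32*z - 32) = (z - 3)/(z - 4)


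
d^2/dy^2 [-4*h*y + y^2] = 2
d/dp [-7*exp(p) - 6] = -7*exp(p)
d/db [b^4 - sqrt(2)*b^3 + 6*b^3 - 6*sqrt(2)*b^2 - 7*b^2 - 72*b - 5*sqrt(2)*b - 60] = 4*b^3 - 3*sqrt(2)*b^2 + 18*b^2 - 12*sqrt(2)*b - 14*b - 72 - 5*sqrt(2)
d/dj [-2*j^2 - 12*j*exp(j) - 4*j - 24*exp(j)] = -12*j*exp(j) - 4*j - 36*exp(j) - 4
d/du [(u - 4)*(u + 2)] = 2*u - 2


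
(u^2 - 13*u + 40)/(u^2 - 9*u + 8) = (u - 5)/(u - 1)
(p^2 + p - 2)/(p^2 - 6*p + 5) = (p + 2)/(p - 5)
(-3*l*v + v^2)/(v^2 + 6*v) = (-3*l + v)/(v + 6)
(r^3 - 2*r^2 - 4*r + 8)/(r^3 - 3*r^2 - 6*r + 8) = (r^2 - 4*r + 4)/(r^2 - 5*r + 4)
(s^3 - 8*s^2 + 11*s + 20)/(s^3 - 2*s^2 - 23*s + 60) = (s^2 - 4*s - 5)/(s^2 + 2*s - 15)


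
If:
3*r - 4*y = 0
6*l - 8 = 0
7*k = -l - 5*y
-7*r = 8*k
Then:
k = -28/57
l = 4/3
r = 32/57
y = 8/19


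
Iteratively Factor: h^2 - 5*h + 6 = (h - 2)*(h - 3)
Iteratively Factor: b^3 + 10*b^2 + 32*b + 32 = (b + 4)*(b^2 + 6*b + 8) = (b + 4)^2*(b + 2)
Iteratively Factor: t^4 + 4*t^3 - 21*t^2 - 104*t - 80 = (t + 4)*(t^3 - 21*t - 20) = (t - 5)*(t + 4)*(t^2 + 5*t + 4) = (t - 5)*(t + 1)*(t + 4)*(t + 4)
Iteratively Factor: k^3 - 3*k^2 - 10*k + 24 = (k - 4)*(k^2 + k - 6) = (k - 4)*(k + 3)*(k - 2)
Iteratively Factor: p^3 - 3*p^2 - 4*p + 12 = (p - 2)*(p^2 - p - 6) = (p - 2)*(p + 2)*(p - 3)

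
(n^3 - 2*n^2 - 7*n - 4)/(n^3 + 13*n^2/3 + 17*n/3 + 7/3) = 3*(n - 4)/(3*n + 7)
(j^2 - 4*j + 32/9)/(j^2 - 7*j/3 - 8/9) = (3*j - 4)/(3*j + 1)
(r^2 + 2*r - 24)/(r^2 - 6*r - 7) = (-r^2 - 2*r + 24)/(-r^2 + 6*r + 7)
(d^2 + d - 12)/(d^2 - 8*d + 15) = (d + 4)/(d - 5)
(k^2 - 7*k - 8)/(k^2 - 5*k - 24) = (k + 1)/(k + 3)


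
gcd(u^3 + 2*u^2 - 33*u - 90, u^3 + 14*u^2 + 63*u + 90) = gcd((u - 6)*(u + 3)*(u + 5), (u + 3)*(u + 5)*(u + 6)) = u^2 + 8*u + 15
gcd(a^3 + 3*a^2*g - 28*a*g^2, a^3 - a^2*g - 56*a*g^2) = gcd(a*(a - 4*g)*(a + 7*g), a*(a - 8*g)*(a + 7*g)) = a^2 + 7*a*g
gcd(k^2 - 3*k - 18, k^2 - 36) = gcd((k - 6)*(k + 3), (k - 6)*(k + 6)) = k - 6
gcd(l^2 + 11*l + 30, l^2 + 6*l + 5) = l + 5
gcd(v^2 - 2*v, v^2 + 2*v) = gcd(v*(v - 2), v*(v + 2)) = v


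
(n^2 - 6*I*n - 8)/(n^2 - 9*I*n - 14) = (n - 4*I)/(n - 7*I)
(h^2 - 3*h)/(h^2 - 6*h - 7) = h*(3 - h)/(-h^2 + 6*h + 7)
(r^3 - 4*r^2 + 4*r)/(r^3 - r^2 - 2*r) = (r - 2)/(r + 1)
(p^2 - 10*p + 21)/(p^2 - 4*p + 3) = (p - 7)/(p - 1)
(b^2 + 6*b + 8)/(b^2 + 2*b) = (b + 4)/b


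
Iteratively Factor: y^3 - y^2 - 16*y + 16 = (y - 4)*(y^2 + 3*y - 4) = (y - 4)*(y - 1)*(y + 4)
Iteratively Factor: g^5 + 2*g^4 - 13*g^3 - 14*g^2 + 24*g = (g - 3)*(g^4 + 5*g^3 + 2*g^2 - 8*g) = (g - 3)*(g + 2)*(g^3 + 3*g^2 - 4*g) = g*(g - 3)*(g + 2)*(g^2 + 3*g - 4) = g*(g - 3)*(g + 2)*(g + 4)*(g - 1)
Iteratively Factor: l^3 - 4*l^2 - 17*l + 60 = (l - 5)*(l^2 + l - 12) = (l - 5)*(l + 4)*(l - 3)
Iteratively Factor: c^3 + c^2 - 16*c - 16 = (c - 4)*(c^2 + 5*c + 4) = (c - 4)*(c + 4)*(c + 1)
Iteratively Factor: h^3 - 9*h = (h)*(h^2 - 9) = h*(h - 3)*(h + 3)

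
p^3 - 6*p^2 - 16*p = p*(p - 8)*(p + 2)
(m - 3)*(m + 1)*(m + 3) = m^3 + m^2 - 9*m - 9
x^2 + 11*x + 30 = (x + 5)*(x + 6)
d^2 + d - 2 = (d - 1)*(d + 2)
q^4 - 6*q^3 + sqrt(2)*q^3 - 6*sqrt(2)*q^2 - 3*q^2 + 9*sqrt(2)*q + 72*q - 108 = (q - 3)^2*(q - 2*sqrt(2))*(q + 3*sqrt(2))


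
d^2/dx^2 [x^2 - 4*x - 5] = 2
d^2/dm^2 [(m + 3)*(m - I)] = 2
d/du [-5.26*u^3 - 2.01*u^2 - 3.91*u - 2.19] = -15.78*u^2 - 4.02*u - 3.91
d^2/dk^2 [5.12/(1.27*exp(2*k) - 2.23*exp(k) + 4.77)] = ((11.4176 - 26.0096*exp(k))*(1.27*exp(2*k) - 2.23*exp(k) + 4.77) + 5.12*(2.54*exp(k) - 2.23)*(5.08*exp(k) - 4.46)*exp(k))*exp(k)/(1.27*exp(2*k) - 2.23*exp(k) + 4.77)^3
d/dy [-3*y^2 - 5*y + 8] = -6*y - 5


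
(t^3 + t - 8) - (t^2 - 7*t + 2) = t^3 - t^2 + 8*t - 10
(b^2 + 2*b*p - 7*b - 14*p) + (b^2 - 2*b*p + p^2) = 2*b^2 - 7*b + p^2 - 14*p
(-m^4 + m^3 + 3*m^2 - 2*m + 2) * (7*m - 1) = -7*m^5 + 8*m^4 + 20*m^3 - 17*m^2 + 16*m - 2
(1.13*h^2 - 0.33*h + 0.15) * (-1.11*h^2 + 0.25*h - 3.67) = -1.2543*h^4 + 0.6488*h^3 - 4.3961*h^2 + 1.2486*h - 0.5505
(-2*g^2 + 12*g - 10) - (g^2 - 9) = -3*g^2 + 12*g - 1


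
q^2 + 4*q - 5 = (q - 1)*(q + 5)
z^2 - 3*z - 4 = (z - 4)*(z + 1)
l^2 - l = l*(l - 1)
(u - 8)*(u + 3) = u^2 - 5*u - 24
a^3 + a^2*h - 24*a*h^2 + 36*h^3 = (a - 3*h)*(a - 2*h)*(a + 6*h)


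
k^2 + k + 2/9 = (k + 1/3)*(k + 2/3)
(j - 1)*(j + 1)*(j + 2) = j^3 + 2*j^2 - j - 2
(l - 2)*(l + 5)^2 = l^3 + 8*l^2 + 5*l - 50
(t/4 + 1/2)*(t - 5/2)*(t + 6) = t^3/4 + 11*t^2/8 - 2*t - 15/2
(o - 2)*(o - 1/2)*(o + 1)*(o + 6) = o^4 + 9*o^3/2 - 21*o^2/2 - 8*o + 6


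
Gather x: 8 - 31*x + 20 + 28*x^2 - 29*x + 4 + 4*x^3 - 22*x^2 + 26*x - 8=4*x^3 + 6*x^2 - 34*x + 24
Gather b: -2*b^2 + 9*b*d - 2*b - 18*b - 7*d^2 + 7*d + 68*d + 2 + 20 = -2*b^2 + b*(9*d - 20) - 7*d^2 + 75*d + 22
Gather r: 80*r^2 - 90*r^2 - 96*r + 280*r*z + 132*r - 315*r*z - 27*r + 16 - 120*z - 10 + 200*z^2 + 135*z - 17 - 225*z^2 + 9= -10*r^2 + r*(9 - 35*z) - 25*z^2 + 15*z - 2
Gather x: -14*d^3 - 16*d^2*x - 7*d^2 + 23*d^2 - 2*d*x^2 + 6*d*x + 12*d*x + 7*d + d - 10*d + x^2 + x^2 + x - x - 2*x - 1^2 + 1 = -14*d^3 + 16*d^2 - 2*d + x^2*(2 - 2*d) + x*(-16*d^2 + 18*d - 2)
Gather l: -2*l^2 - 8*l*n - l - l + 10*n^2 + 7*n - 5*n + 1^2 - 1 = -2*l^2 + l*(-8*n - 2) + 10*n^2 + 2*n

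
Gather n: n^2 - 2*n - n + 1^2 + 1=n^2 - 3*n + 2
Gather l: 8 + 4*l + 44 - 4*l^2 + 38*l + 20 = -4*l^2 + 42*l + 72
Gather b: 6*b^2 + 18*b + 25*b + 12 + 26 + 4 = 6*b^2 + 43*b + 42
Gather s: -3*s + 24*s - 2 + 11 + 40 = 21*s + 49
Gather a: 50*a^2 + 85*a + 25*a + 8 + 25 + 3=50*a^2 + 110*a + 36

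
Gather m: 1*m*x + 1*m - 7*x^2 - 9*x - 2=m*(x + 1) - 7*x^2 - 9*x - 2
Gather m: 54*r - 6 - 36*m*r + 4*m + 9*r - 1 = m*(4 - 36*r) + 63*r - 7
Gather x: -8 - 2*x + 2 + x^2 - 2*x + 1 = x^2 - 4*x - 5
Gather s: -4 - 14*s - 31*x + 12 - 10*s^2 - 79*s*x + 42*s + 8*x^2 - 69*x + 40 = -10*s^2 + s*(28 - 79*x) + 8*x^2 - 100*x + 48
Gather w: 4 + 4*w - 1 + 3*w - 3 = 7*w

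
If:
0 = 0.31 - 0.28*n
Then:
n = 1.11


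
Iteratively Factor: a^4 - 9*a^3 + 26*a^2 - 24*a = (a)*(a^3 - 9*a^2 + 26*a - 24) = a*(a - 3)*(a^2 - 6*a + 8) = a*(a - 3)*(a - 2)*(a - 4)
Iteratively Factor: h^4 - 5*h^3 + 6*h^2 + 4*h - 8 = (h - 2)*(h^3 - 3*h^2 + 4) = (h - 2)^2*(h^2 - h - 2) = (h - 2)^2*(h + 1)*(h - 2)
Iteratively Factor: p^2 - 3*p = (p)*(p - 3)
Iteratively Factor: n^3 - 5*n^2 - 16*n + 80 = (n - 5)*(n^2 - 16) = (n - 5)*(n - 4)*(n + 4)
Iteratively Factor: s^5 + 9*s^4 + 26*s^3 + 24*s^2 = (s + 3)*(s^4 + 6*s^3 + 8*s^2) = s*(s + 3)*(s^3 + 6*s^2 + 8*s) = s^2*(s + 3)*(s^2 + 6*s + 8) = s^2*(s + 3)*(s + 4)*(s + 2)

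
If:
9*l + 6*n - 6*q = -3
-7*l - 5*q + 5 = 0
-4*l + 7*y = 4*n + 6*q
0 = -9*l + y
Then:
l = 8/79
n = 163/790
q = 339/395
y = 72/79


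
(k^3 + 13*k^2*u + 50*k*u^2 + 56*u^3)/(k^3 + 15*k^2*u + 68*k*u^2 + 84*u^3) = (k + 4*u)/(k + 6*u)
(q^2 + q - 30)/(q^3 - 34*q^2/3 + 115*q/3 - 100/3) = 3*(q + 6)/(3*q^2 - 19*q + 20)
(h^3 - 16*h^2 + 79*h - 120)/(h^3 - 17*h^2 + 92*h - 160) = (h - 3)/(h - 4)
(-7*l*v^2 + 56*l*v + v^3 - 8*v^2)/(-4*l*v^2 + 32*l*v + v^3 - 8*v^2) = (-7*l + v)/(-4*l + v)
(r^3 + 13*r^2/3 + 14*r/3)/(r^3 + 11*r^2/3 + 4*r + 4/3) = r*(3*r + 7)/(3*r^2 + 5*r + 2)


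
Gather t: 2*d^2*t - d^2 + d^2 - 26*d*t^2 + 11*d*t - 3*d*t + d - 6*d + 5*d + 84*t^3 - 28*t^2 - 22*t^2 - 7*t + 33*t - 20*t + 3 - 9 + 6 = 84*t^3 + t^2*(-26*d - 50) + t*(2*d^2 + 8*d + 6)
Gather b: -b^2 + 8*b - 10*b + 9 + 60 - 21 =-b^2 - 2*b + 48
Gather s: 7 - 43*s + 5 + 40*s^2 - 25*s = 40*s^2 - 68*s + 12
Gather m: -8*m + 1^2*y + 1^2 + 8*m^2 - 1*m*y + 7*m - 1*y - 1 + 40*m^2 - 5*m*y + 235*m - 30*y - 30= 48*m^2 + m*(234 - 6*y) - 30*y - 30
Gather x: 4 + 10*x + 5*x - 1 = 15*x + 3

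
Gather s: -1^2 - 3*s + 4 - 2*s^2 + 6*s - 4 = -2*s^2 + 3*s - 1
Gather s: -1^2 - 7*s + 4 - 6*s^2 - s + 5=-6*s^2 - 8*s + 8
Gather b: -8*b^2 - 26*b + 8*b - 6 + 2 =-8*b^2 - 18*b - 4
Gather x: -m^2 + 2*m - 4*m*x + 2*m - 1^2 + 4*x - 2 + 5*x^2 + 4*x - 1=-m^2 + 4*m + 5*x^2 + x*(8 - 4*m) - 4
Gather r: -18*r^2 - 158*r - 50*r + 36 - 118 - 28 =-18*r^2 - 208*r - 110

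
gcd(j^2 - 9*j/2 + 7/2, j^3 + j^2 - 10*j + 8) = j - 1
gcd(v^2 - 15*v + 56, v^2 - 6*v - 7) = v - 7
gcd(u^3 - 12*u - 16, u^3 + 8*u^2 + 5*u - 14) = u + 2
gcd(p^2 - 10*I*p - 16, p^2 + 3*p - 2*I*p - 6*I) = p - 2*I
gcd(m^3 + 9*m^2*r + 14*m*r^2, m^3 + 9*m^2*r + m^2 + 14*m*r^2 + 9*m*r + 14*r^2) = m^2 + 9*m*r + 14*r^2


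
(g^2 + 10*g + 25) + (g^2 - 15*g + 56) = 2*g^2 - 5*g + 81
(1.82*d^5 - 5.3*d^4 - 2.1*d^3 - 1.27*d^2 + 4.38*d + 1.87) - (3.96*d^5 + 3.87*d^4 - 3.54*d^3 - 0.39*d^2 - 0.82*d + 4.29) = -2.14*d^5 - 9.17*d^4 + 1.44*d^3 - 0.88*d^2 + 5.2*d - 2.42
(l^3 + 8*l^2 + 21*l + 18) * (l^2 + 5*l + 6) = l^5 + 13*l^4 + 67*l^3 + 171*l^2 + 216*l + 108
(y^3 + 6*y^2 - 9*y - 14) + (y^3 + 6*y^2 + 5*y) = 2*y^3 + 12*y^2 - 4*y - 14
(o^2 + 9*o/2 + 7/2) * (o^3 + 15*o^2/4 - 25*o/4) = o^5 + 33*o^4/4 + 113*o^3/8 - 15*o^2 - 175*o/8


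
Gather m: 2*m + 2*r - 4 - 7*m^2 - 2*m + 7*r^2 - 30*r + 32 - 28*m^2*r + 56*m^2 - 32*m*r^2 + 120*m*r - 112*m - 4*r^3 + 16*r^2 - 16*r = m^2*(49 - 28*r) + m*(-32*r^2 + 120*r - 112) - 4*r^3 + 23*r^2 - 44*r + 28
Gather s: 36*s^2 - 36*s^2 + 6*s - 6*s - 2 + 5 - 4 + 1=0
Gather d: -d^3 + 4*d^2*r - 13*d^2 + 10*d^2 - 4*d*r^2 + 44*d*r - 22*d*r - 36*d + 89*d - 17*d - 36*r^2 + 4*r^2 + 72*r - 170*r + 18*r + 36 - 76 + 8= -d^3 + d^2*(4*r - 3) + d*(-4*r^2 + 22*r + 36) - 32*r^2 - 80*r - 32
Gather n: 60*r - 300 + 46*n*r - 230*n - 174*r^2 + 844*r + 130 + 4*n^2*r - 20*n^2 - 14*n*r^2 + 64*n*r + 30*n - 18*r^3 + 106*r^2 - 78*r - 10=n^2*(4*r - 20) + n*(-14*r^2 + 110*r - 200) - 18*r^3 - 68*r^2 + 826*r - 180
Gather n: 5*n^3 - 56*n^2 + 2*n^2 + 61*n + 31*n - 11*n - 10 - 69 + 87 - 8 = 5*n^3 - 54*n^2 + 81*n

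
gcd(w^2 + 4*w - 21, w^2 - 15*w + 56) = 1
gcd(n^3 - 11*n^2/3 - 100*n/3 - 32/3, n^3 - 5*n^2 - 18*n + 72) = n + 4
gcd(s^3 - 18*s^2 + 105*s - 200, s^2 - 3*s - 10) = s - 5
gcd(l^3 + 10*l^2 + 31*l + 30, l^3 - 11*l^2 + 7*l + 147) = l + 3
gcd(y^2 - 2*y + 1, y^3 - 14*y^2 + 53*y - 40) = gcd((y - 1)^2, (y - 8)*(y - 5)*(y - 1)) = y - 1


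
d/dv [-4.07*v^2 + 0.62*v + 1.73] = 0.62 - 8.14*v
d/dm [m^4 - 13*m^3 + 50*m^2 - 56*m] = 4*m^3 - 39*m^2 + 100*m - 56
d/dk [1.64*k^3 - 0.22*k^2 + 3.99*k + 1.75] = 4.92*k^2 - 0.44*k + 3.99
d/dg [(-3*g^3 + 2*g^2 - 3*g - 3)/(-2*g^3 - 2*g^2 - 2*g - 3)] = (10*g^4 - g^2 - 24*g + 3)/(4*g^6 + 8*g^5 + 12*g^4 + 20*g^3 + 16*g^2 + 12*g + 9)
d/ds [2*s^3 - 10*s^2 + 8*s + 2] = 6*s^2 - 20*s + 8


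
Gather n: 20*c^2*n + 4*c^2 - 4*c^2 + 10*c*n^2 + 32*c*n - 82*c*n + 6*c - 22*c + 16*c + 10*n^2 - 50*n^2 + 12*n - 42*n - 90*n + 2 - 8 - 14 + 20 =n^2*(10*c - 40) + n*(20*c^2 - 50*c - 120)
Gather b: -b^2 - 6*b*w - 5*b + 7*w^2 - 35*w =-b^2 + b*(-6*w - 5) + 7*w^2 - 35*w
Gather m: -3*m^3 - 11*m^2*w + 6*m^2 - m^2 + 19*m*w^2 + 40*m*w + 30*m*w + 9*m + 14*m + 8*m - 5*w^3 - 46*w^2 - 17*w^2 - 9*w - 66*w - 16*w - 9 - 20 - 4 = -3*m^3 + m^2*(5 - 11*w) + m*(19*w^2 + 70*w + 31) - 5*w^3 - 63*w^2 - 91*w - 33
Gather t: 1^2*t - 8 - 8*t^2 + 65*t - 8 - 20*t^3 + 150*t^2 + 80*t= -20*t^3 + 142*t^2 + 146*t - 16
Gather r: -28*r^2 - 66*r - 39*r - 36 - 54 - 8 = -28*r^2 - 105*r - 98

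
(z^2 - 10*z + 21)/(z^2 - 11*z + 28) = (z - 3)/(z - 4)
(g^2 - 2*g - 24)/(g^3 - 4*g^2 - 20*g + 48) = 1/(g - 2)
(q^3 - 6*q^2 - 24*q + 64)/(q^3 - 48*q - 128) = (q - 2)/(q + 4)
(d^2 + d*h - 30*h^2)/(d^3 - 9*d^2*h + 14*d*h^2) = (d^2 + d*h - 30*h^2)/(d*(d^2 - 9*d*h + 14*h^2))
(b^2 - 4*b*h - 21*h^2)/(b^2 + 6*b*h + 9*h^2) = (b - 7*h)/(b + 3*h)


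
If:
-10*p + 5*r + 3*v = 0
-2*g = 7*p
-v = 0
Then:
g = -7*r/4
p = r/2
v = 0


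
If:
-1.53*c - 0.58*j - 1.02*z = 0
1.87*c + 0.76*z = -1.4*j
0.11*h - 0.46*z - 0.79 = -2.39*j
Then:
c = -0.933610743332703*z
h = 7.18181818181818 - 11.118094124525*z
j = 0.704180064308682*z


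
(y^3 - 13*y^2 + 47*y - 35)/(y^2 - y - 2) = (-y^3 + 13*y^2 - 47*y + 35)/(-y^2 + y + 2)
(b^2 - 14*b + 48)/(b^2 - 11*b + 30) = (b - 8)/(b - 5)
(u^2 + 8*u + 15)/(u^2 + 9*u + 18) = (u + 5)/(u + 6)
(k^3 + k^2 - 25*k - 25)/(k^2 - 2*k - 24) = (-k^3 - k^2 + 25*k + 25)/(-k^2 + 2*k + 24)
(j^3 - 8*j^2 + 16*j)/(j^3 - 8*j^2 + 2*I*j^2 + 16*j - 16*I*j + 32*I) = j/(j + 2*I)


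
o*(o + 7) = o^2 + 7*o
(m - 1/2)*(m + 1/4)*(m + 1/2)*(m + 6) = m^4 + 25*m^3/4 + 5*m^2/4 - 25*m/16 - 3/8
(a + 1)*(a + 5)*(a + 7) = a^3 + 13*a^2 + 47*a + 35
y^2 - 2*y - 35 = (y - 7)*(y + 5)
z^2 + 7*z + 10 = (z + 2)*(z + 5)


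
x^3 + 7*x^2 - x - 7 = (x - 1)*(x + 1)*(x + 7)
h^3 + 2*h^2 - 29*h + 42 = (h - 3)*(h - 2)*(h + 7)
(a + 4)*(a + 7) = a^2 + 11*a + 28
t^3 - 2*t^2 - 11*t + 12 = (t - 4)*(t - 1)*(t + 3)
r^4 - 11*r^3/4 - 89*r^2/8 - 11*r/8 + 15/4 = (r - 5)*(r - 1/2)*(r + 3/4)*(r + 2)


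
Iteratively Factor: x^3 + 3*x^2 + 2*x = (x + 1)*(x^2 + 2*x) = (x + 1)*(x + 2)*(x)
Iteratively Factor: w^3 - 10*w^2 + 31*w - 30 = (w - 5)*(w^2 - 5*w + 6) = (w - 5)*(w - 2)*(w - 3)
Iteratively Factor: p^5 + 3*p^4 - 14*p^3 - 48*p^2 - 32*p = (p + 4)*(p^4 - p^3 - 10*p^2 - 8*p) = p*(p + 4)*(p^3 - p^2 - 10*p - 8) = p*(p + 2)*(p + 4)*(p^2 - 3*p - 4) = p*(p - 4)*(p + 2)*(p + 4)*(p + 1)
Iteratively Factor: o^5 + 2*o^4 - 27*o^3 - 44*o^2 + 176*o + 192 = (o + 4)*(o^4 - 2*o^3 - 19*o^2 + 32*o + 48) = (o + 1)*(o + 4)*(o^3 - 3*o^2 - 16*o + 48) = (o - 4)*(o + 1)*(o + 4)*(o^2 + o - 12) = (o - 4)*(o - 3)*(o + 1)*(o + 4)*(o + 4)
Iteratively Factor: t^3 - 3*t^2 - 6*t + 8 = (t - 4)*(t^2 + t - 2) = (t - 4)*(t + 2)*(t - 1)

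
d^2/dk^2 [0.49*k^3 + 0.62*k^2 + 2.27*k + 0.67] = 2.94*k + 1.24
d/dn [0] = 0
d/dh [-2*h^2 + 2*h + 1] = 2 - 4*h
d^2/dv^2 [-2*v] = 0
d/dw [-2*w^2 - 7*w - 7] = -4*w - 7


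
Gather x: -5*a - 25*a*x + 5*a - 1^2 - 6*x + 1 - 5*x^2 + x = -5*x^2 + x*(-25*a - 5)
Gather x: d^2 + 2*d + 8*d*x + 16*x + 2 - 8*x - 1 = d^2 + 2*d + x*(8*d + 8) + 1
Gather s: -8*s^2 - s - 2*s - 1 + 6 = -8*s^2 - 3*s + 5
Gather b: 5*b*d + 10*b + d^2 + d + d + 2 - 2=b*(5*d + 10) + d^2 + 2*d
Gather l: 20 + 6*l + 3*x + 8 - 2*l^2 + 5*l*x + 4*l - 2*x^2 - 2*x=-2*l^2 + l*(5*x + 10) - 2*x^2 + x + 28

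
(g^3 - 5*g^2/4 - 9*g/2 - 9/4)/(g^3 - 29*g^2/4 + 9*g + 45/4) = (g + 1)/(g - 5)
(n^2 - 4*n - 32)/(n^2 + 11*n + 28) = (n - 8)/(n + 7)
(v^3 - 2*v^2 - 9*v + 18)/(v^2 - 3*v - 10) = (-v^3 + 2*v^2 + 9*v - 18)/(-v^2 + 3*v + 10)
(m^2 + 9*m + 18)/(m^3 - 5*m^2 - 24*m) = (m + 6)/(m*(m - 8))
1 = 1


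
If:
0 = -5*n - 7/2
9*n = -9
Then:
No Solution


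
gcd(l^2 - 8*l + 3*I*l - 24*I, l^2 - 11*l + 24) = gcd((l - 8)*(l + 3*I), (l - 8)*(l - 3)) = l - 8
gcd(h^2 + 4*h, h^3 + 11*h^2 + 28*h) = h^2 + 4*h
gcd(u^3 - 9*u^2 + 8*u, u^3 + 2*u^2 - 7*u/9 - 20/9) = u - 1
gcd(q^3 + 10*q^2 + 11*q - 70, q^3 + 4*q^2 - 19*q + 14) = q^2 + 5*q - 14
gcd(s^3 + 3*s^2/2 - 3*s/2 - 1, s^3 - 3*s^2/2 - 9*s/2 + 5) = s^2 + s - 2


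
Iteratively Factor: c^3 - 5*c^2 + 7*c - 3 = (c - 1)*(c^2 - 4*c + 3) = (c - 3)*(c - 1)*(c - 1)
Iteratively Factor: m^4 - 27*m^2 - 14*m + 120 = (m + 3)*(m^3 - 3*m^2 - 18*m + 40) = (m - 2)*(m + 3)*(m^2 - m - 20) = (m - 5)*(m - 2)*(m + 3)*(m + 4)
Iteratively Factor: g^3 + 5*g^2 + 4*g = (g + 4)*(g^2 + g) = g*(g + 4)*(g + 1)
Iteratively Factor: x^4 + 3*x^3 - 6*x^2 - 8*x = (x - 2)*(x^3 + 5*x^2 + 4*x) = (x - 2)*(x + 4)*(x^2 + x) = (x - 2)*(x + 1)*(x + 4)*(x)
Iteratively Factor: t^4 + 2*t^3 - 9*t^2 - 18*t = (t - 3)*(t^3 + 5*t^2 + 6*t) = (t - 3)*(t + 2)*(t^2 + 3*t) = (t - 3)*(t + 2)*(t + 3)*(t)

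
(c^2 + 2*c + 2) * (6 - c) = -c^3 + 4*c^2 + 10*c + 12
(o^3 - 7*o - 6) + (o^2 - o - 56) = o^3 + o^2 - 8*o - 62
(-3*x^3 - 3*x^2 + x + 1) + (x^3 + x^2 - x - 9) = -2*x^3 - 2*x^2 - 8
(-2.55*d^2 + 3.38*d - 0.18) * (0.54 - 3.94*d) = 10.047*d^3 - 14.6942*d^2 + 2.5344*d - 0.0972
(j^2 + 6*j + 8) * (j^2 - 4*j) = j^4 + 2*j^3 - 16*j^2 - 32*j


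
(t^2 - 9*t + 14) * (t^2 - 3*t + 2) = t^4 - 12*t^3 + 43*t^2 - 60*t + 28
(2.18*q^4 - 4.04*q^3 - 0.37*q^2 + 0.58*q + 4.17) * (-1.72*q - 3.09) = -3.7496*q^5 + 0.2126*q^4 + 13.12*q^3 + 0.1457*q^2 - 8.9646*q - 12.8853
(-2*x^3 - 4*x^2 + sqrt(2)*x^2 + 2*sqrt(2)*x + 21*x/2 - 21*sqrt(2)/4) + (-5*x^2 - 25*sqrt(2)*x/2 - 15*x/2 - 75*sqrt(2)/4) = -2*x^3 - 9*x^2 + sqrt(2)*x^2 - 21*sqrt(2)*x/2 + 3*x - 24*sqrt(2)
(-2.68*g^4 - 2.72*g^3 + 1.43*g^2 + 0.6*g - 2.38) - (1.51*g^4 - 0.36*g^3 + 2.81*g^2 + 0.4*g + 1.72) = -4.19*g^4 - 2.36*g^3 - 1.38*g^2 + 0.2*g - 4.1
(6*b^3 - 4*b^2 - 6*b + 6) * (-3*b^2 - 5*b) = -18*b^5 - 18*b^4 + 38*b^3 + 12*b^2 - 30*b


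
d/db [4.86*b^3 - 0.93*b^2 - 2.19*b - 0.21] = 14.58*b^2 - 1.86*b - 2.19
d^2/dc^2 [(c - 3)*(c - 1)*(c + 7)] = 6*c + 6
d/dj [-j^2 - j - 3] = -2*j - 1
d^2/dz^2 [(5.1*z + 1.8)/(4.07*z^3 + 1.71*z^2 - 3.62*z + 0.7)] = (506.88594*z^5 + 570.76866*z^4 + 380.54586*z^3 - 301.89924*z^2 - 134.25156*z + 68.71344)/(67.419143*z^9 + 84.977937*z^8 - 144.191553*z^7 - 111.378183*z^6 + 157.479738*z^5 + 11.485902*z^4 - 67.453868*z^3 + 30.03294*z^2 - 5.3214*z + 0.343)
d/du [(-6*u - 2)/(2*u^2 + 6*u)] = (3*u^2 + 2*u + 3)/(u^2*(u^2 + 6*u + 9))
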